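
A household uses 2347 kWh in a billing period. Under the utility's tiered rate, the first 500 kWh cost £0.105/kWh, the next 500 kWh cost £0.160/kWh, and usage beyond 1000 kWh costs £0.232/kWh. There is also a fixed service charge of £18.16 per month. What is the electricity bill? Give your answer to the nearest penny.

£463.16

First 500 kWh × £0.105 = £52.50
Next 500 kWh × £0.160 = £80.00
Remaining 1347 kWh × £0.232 = £312.50
Energy charge = £445.00; + service £18.16 = £463.16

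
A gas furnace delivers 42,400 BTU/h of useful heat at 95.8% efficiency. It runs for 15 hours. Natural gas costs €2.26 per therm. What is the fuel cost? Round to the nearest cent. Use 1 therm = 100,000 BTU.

Heat delivered = 42,400 BTU/h × 15 h = 636,000 BTU
Gas input = 636,000 / 0.958 = 663,883 BTU
= 663,883 / 100,000 = 6.639 therm
Cost = 6.639 × €2.26/therm = €15.00

€15.00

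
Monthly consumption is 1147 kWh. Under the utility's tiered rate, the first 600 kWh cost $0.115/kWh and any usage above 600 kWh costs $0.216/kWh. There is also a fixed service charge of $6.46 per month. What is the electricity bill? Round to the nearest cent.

$193.61

First 600 kWh × $0.115 = $69.00
Remaining 547 kWh × $0.216 = $118.15
Energy charge = $187.15; + service $6.46 = $193.61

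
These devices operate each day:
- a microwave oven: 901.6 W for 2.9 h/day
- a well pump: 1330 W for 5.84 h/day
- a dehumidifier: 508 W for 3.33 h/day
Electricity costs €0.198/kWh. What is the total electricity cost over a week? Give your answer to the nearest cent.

€16.73

microwave oven: 901.6 W × 2.9 h × 7 d = 18,302 Wh = 18.3 kWh
well pump: 1330 W × 5.84 h × 7 d = 54,370 Wh = 54.37 kWh
dehumidifier: 508 W × 3.33 h × 7 d = 11,841 Wh = 11.84 kWh
Total energy = 18.3 + 54.37 + 11.84 = 84.51 kWh
Cost = 84.51 kWh × €0.198 = €16.73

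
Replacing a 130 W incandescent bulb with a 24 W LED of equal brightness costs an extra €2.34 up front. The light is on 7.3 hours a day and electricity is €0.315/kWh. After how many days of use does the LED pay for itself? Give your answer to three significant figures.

9.60 days

Power saved = 130 − 24 = 106 W
Daily energy saved = 106 W × 7.3 h = 773.8 Wh = 0.7738 kWh
Daily savings = 0.7738 × €0.315 = €0.2437
Payback = €2.34 / €0.2437 per day = 9.6 days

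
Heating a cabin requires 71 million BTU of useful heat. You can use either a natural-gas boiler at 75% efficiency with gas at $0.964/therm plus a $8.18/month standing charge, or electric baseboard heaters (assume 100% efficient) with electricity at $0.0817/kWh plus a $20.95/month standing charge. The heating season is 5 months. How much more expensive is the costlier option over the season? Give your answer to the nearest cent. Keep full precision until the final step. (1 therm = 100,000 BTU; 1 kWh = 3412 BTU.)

$851.35

Heat load = 71 × 10⁶ BTU = 71,000,000 BTU
Gas: input = 71,000,000 / 0.75 = 94,666,667 BTU = 946.7 therm → 946.7 × $0.964 = $912.59; + 5 × $8.18 standing = $953.49
Electric: 71,000,000 BTU / 3412 = 20,810 kWh → × $0.0817 = $1,700.09; + 5 × $20.95 standing = $1,804.84
Difference = |$953.49 − $1,804.84| = $851.35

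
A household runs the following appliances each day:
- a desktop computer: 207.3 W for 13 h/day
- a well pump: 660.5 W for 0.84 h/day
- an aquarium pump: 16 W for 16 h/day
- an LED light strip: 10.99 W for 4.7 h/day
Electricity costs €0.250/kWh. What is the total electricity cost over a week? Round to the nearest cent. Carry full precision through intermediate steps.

desktop computer: 207.3 W × 13 h × 7 d = 18,864 Wh = 18.86 kWh
well pump: 660.5 W × 0.84 h × 7 d = 3,884 Wh = 3.884 kWh
aquarium pump: 16 W × 16 h × 7 d = 1,792 Wh = 1.792 kWh
LED light strip: 10.99 W × 4.7 h × 7 d = 362 Wh = 0.3616 kWh
Total energy = 18.86 + 3.884 + 1.792 + 0.3616 = 24.9 kWh
Cost = 24.9 kWh × €0.250 = €6.23

€6.23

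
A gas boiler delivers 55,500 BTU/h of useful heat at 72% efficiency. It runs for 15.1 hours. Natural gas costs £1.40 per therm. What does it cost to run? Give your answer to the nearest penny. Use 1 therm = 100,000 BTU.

£16.30

Heat delivered = 55,500 BTU/h × 15.1 h = 838,050 BTU
Gas input = 838,050 / 0.720 = 1,163,958 BTU
= 1,163,958 / 100,000 = 11.64 therm
Cost = 11.64 × £1.40/therm = £16.30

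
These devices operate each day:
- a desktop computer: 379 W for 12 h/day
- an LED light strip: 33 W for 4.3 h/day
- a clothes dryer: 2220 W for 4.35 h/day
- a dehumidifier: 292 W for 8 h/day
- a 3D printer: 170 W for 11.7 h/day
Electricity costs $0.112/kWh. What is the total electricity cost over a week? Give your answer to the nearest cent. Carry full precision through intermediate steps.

desktop computer: 379 W × 12 h × 7 d = 31,836 Wh = 31.84 kWh
LED light strip: 33 W × 4.3 h × 7 d = 993 Wh = 0.9933 kWh
clothes dryer: 2220 W × 4.35 h × 7 d = 67,599 Wh = 67.6 kWh
dehumidifier: 292 W × 8 h × 7 d = 16,352 Wh = 16.35 kWh
3D printer: 170 W × 11.7 h × 7 d = 13,923 Wh = 13.92 kWh
Total energy = 31.84 + 0.9933 + 67.6 + 16.35 + 13.92 = 130.7 kWh
Cost = 130.7 kWh × $0.112 = $14.64

$14.64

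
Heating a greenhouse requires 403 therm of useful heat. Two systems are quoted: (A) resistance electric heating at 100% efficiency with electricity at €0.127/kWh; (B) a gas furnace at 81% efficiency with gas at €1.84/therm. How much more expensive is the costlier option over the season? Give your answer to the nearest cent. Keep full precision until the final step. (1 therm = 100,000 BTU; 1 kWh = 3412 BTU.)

€584.57

Heat load = 403 therm × 100,000 = 40,300,000 BTU
Gas: input = 40,300,000 / 0.810 = 49,753,086 BTU = 497.5 therm → 497.5 × €1.84 = €915.46
Electric: 40,300,000 BTU / 3412 = 11,810 kWh → × €0.127 = €1,500.03
Difference = |€915.46 − €1,500.03| = €584.57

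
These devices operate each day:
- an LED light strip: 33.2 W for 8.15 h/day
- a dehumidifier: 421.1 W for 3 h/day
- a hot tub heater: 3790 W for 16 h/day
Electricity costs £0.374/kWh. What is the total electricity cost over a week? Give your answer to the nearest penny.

LED light strip: 33.2 W × 8.15 h × 7 d = 1,894 Wh = 1.894 kWh
dehumidifier: 421.1 W × 3 h × 7 d = 8,843 Wh = 8.843 kWh
hot tub heater: 3790 W × 16 h × 7 d = 424,480 Wh = 424.5 kWh
Total energy = 1.894 + 8.843 + 424.5 = 435.2 kWh
Cost = 435.2 kWh × £0.374 = £162.77

£162.77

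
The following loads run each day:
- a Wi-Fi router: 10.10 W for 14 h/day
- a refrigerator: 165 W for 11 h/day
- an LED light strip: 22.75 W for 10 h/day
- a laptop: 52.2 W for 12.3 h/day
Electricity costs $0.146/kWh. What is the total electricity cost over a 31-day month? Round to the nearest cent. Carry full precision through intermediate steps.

$12.79

Wi-Fi router: 10.10 W × 14 h × 31 d = 4,383 Wh = 4.383 kWh
refrigerator: 165 W × 11 h × 31 d = 56,265 Wh = 56.27 kWh
LED light strip: 22.75 W × 10 h × 31 d = 7,052 Wh = 7.053 kWh
laptop: 52.2 W × 12.3 h × 31 d = 19,904 Wh = 19.9 kWh
Total energy = 4.383 + 56.27 + 7.053 + 19.9 = 87.6 kWh
Cost = 87.6 kWh × $0.146 = $12.79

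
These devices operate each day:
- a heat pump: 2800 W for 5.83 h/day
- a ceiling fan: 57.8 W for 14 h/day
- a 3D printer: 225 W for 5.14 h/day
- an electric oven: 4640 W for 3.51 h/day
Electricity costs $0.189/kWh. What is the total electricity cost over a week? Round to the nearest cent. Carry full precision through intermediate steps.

heat pump: 2800 W × 5.83 h × 7 d = 114,268 Wh = 114.3 kWh
ceiling fan: 57.8 W × 14 h × 7 d = 5,664 Wh = 5.664 kWh
3D printer: 225 W × 5.14 h × 7 d = 8,096 Wh = 8.095 kWh
electric oven: 4640 W × 3.51 h × 7 d = 114,005 Wh = 114 kWh
Total energy = 114.3 + 5.664 + 8.095 + 114 = 242 kWh
Cost = 242 kWh × $0.189 = $45.74

$45.74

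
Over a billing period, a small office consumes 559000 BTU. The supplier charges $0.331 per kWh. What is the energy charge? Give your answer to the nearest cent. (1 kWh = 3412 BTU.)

559000 BTU × (0.00029308 kWh/BTU) = 163.8 kWh
Cost = 163.8 kWh × $0.331/kWh = $54.23

$54.23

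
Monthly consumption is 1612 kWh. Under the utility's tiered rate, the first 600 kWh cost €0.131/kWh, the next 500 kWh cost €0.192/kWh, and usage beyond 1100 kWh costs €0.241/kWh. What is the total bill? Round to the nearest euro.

First 600 kWh × €0.131 = €78.60
Next 500 kWh × €0.192 = €96.00
Remaining 512 kWh × €0.241 = €123.39
Total = €297.99 ≈ €298

€298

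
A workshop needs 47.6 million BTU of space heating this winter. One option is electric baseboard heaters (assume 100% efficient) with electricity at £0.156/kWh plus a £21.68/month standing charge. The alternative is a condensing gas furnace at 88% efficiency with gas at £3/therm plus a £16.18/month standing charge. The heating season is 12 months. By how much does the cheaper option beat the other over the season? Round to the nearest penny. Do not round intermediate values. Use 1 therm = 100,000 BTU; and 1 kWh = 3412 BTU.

Heat load = 47.6 × 10⁶ BTU = 47,600,000 BTU
Gas: input = 47,600,000 / 0.88 = 54,090,909 BTU = 540.9 therm → 540.9 × £3 = £1,622.73; + 12 × £16.18 standing = £1,816.89
Electric: 47,600,000 BTU / 3412 = 13,950 kWh → × £0.156 = £2,176.32; + 12 × £21.68 standing = £2,436.48
Difference = |£1,816.89 − £2,436.48| = £619.59

£619.59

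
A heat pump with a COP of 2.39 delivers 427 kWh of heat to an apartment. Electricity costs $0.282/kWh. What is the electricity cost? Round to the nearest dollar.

$50

Electrical input = 427 kWh / 2.39 = 178.7 kWh
Cost = 178.7 × $0.282/kWh = $50.38 ≈ $50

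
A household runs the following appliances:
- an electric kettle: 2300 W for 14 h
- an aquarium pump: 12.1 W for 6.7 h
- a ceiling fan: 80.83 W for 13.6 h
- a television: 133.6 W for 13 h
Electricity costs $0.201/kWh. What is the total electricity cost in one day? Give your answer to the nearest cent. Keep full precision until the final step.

$7.06

electric kettle: 2300 W × 14 h = 32,200 Wh = 32.2 kWh
aquarium pump: 12.1 W × 6.7 h = 81 Wh = 0.08107 kWh
ceiling fan: 80.83 W × 13.6 h = 1,099 Wh = 1.099 kWh
television: 133.6 W × 13 h = 1,737 Wh = 1.737 kWh
Total energy = 32.2 + 0.08107 + 1.099 + 1.737 = 35.12 kWh
Cost = 35.12 kWh × $0.201 = $7.06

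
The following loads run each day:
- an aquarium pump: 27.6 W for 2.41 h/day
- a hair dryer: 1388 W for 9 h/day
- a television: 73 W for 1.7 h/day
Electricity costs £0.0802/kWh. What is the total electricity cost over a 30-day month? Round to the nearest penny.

aquarium pump: 27.6 W × 2.41 h × 30 d = 1,995 Wh = 1.995 kWh
hair dryer: 1388 W × 9 h × 30 d = 374,760 Wh = 374.8 kWh
television: 73 W × 1.7 h × 30 d = 3,723 Wh = 3.723 kWh
Total energy = 1.995 + 374.8 + 3.723 = 380.5 kWh
Cost = 380.5 kWh × £0.0802 = £30.51

£30.51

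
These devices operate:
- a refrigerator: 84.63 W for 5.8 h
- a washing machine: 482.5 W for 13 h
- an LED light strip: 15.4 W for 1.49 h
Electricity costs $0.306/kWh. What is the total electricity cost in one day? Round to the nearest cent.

refrigerator: 84.63 W × 5.8 h = 491 Wh = 0.4909 kWh
washing machine: 482.5 W × 13 h = 6,272 Wh = 6.272 kWh
LED light strip: 15.4 W × 1.49 h = 23 Wh = 0.02295 kWh
Total energy = 0.4909 + 6.272 + 0.02295 = 6.786 kWh
Cost = 6.786 kWh × $0.306 = $2.08

$2.08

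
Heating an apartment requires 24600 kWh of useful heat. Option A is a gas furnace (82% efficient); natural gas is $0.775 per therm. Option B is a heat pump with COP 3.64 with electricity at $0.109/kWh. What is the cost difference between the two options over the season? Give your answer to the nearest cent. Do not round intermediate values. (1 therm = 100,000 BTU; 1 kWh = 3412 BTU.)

Heat load = 24600 kWh × 3412 = 83,935,200 BTU
Gas: input = 83,935,200 / 0.82 = 102,360,000 BTU = 1,024 therm → 1,024 × $0.775 = $793.29
Heat pump: 83,935,200 BTU / 3412 = 24,600 kWh heat; / 3.64 = 6,758 kWh in → × $0.109 = $736.65
Difference = |$793.29 − $736.65| = $56.64

$56.64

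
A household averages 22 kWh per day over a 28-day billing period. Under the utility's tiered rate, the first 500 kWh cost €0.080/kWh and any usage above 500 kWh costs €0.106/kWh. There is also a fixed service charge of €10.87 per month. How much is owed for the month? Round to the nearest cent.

€63.17

Usage = 22 kWh/day × 28 days = 616 kWh
First 500 kWh × €0.080 = €40.00
Remaining 116 kWh × €0.106 = €12.30
Energy charge = €52.30; + service €10.87 = €63.17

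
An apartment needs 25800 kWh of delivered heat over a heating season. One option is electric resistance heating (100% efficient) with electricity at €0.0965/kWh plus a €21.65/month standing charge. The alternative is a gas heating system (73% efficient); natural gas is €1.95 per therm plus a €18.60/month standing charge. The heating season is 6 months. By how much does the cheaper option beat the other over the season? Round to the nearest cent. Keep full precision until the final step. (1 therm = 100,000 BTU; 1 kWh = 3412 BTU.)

€156.52

Heat load = 25800 kWh × 3412 = 88,029,600 BTU
Gas: input = 88,029,600 / 0.73 = 120,588,493 BTU = 1,206 therm → 1,206 × €1.95 = €2,351.48; + 6 × €18.60 standing = €2,463.08
Electric: 88,029,600 BTU / 3412 = 25,800 kWh → × €0.0965 = €2,489.70; + 6 × €21.65 standing = €2,619.60
Difference = |€2,463.08 − €2,619.60| = €156.52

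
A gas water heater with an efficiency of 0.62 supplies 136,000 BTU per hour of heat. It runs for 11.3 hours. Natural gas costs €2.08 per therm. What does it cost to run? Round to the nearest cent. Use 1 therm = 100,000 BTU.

€51.56

Heat delivered = 136,000 BTU/h × 11.3 h = 1,536,800 BTU
Gas input = 1,536,800 / 0.62 = 2,478,710 BTU
= 2,478,710 / 100,000 = 24.79 therm
Cost = 24.79 × €2.08/therm = €51.56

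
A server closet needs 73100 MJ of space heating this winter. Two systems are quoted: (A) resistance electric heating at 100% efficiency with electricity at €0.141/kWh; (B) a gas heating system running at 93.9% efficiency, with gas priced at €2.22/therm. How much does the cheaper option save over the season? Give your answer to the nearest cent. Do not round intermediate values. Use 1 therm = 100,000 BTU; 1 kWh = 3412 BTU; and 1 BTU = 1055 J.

€1225.21

Heat load = 73100 MJ = 73,100,000,000 J / 1055 = 69,289,100 BTU
Gas: input = 69,289,100 / 0.939 = 73,790,308 BTU = 737.9 therm → 737.9 × €2.22 = €1,638.14
Electric: 69,289,100 BTU / 3412 = 20,310 kWh → × €0.141 = €2,863.35
Difference = |€1,638.14 − €2,863.35| = €1,225.21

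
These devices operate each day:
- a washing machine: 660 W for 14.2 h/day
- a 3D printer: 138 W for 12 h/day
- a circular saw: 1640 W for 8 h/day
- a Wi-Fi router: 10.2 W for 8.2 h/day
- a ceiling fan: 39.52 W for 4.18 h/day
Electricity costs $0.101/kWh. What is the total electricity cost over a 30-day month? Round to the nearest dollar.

$74

washing machine: 660 W × 14.2 h × 30 d = 281,160 Wh = 281.2 kWh
3D printer: 138 W × 12 h × 30 d = 49,680 Wh = 49.68 kWh
circular saw: 1640 W × 8 h × 30 d = 393,600 Wh = 393.6 kWh
Wi-Fi router: 10.2 W × 8.2 h × 30 d = 2,509 Wh = 2.509 kWh
ceiling fan: 39.52 W × 4.18 h × 30 d = 4,956 Wh = 4.956 kWh
Total energy = 281.2 + 49.68 + 393.6 + 2.509 + 4.956 = 731.9 kWh
Cost = 731.9 kWh × $0.101 = $73.92 ≈ $74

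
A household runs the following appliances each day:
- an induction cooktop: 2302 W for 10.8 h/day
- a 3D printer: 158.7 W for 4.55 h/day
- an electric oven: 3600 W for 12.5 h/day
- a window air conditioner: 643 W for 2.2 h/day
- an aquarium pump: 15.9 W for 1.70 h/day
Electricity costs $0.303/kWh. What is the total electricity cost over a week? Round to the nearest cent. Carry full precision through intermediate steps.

$152.77

induction cooktop: 2302 W × 10.8 h × 7 d = 174,031 Wh = 174 kWh
3D printer: 158.7 W × 4.55 h × 7 d = 5,055 Wh = 5.055 kWh
electric oven: 3600 W × 12.5 h × 7 d = 315,000 Wh = 315 kWh
window air conditioner: 643 W × 2.2 h × 7 d = 9,902 Wh = 9.902 kWh
aquarium pump: 15.9 W × 1.70 h × 7 d = 189 Wh = 0.1892 kWh
Total energy = 174 + 5.055 + 315 + 9.902 + 0.1892 = 504.2 kWh
Cost = 504.2 kWh × $0.303 = $152.77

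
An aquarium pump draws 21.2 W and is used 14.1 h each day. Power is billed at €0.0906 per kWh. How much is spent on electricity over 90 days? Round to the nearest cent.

€2.44

Energy = 21.2 W × 14.1 h/day × 90 days = 26,903 Wh = 26.9 kWh
Cost = 26.9 kWh × €0.0906/kWh = €2.44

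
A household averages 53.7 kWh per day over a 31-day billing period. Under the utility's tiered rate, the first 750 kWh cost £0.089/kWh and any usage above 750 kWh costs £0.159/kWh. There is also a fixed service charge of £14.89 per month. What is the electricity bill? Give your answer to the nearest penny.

Usage = 53.7 kWh/day × 31 days = 1664.7 kWh
First 750 kWh × £0.089 = £66.75
Remaining 914.7 kWh × £0.159 = £145.44
Energy charge = £212.19; + service £14.89 = £227.08

£227.08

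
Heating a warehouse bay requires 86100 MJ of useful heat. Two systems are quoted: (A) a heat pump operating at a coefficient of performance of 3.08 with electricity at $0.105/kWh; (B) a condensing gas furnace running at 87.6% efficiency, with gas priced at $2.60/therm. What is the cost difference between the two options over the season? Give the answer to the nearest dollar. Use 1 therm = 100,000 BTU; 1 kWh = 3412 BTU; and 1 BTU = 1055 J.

Heat load = 86100 MJ = 86,100,000,000 J / 1055 = 81,611,374 BTU
Gas: input = 81,611,374 / 0.876 = 93,163,669 BTU = 931.6 therm → 931.6 × $2.60 = $2,422.26
Heat pump: 81,611,374 BTU / 3412 = 23,920 kWh heat; / 3.08 = 7,766 kWh in → × $0.105 = $815.42
Difference = |$2,422.26 − $815.42| = $1,606.84 ≈ $1607

$1607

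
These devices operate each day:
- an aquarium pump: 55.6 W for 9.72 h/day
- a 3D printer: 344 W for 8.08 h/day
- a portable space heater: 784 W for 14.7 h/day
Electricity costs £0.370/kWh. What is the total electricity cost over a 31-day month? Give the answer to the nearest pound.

aquarium pump: 55.6 W × 9.72 h × 31 d = 16,753 Wh = 16.75 kWh
3D printer: 344 W × 8.08 h × 31 d = 86,165 Wh = 86.17 kWh
portable space heater: 784 W × 14.7 h × 31 d = 357,269 Wh = 357.3 kWh
Total energy = 16.75 + 86.17 + 357.3 = 460.2 kWh
Cost = 460.2 kWh × £0.370 = £170.27 ≈ £170

£170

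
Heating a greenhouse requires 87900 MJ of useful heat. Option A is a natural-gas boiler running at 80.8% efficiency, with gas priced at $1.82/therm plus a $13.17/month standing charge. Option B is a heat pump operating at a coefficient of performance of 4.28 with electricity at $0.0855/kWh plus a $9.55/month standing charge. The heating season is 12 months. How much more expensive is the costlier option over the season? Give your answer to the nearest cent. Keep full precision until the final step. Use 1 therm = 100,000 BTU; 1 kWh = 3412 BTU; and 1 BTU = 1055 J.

Heat load = 87900 MJ = 87,900,000,000 J / 1055 = 83,317,536 BTU
Gas: input = 83,317,536 / 0.808 = 103,115,762 BTU = 1,031 therm → 1,031 × $1.82 = $1,876.71; + 12 × $13.17 standing = $2,034.75
Heat pump: 83,317,536 BTU / 3412 = 24,420 kWh heat; / 4.28 = 5,705 kWh in → × $0.0855 = $487.81; + 12 × $9.55 standing = $602.41
Difference = |$2,034.75 − $602.41| = $1,432.34

$1432.34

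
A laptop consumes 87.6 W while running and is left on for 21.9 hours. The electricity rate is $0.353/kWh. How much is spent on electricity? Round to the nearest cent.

$0.68

Energy = 87.6 W × 21.9 h = 1,918 Wh = 1.918 kWh
Cost = 1.918 kWh × $0.353/kWh = $0.68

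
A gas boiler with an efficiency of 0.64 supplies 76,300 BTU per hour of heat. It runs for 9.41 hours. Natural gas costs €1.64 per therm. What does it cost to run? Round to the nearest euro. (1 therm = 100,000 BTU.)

€18

Heat delivered = 76,300 BTU/h × 9.41 h = 717,983 BTU
Gas input = 717,983 / 0.64 = 1,121,848 BTU
= 1,121,848 / 100,000 = 11.22 therm
Cost = 11.22 × €1.64/therm = €18.40 ≈ €18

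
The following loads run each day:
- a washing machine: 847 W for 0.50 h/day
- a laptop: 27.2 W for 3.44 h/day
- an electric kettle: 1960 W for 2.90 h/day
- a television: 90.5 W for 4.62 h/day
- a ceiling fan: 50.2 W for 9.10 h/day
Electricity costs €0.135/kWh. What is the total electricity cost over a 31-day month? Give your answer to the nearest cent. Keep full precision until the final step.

€29.61

washing machine: 847 W × 0.50 h × 31 d = 13,128 Wh = 13.13 kWh
laptop: 27.2 W × 3.44 h × 31 d = 2,901 Wh = 2.901 kWh
electric kettle: 1960 W × 2.90 h × 31 d = 176,204 Wh = 176.2 kWh
television: 90.5 W × 4.62 h × 31 d = 12,961 Wh = 12.96 kWh
ceiling fan: 50.2 W × 9.10 h × 31 d = 14,161 Wh = 14.16 kWh
Total energy = 13.13 + 2.901 + 176.2 + 12.96 + 14.16 = 219.4 kWh
Cost = 219.4 kWh × €0.135 = €29.61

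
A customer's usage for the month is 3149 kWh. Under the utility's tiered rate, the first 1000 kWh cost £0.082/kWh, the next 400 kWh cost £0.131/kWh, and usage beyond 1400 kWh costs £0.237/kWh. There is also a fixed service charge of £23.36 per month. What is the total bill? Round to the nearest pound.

First 1000 kWh × £0.082 = £82.00
Next 400 kWh × £0.131 = £52.40
Remaining 1749 kWh × £0.237 = £414.51
Energy charge = £548.91; + service £23.36 = £572.27 ≈ £572

£572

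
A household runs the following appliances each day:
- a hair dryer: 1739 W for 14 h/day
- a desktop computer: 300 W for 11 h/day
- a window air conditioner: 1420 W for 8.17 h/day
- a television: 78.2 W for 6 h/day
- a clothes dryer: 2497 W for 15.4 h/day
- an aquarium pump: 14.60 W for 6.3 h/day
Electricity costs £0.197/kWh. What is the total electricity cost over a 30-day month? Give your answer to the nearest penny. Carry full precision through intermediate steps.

hair dryer: 1739 W × 14 h × 30 d = 730,380 Wh = 730.4 kWh
desktop computer: 300 W × 11 h × 30 d = 99,000 Wh = 99 kWh
window air conditioner: 1420 W × 8.17 h × 30 d = 348,042 Wh = 348 kWh
television: 78.2 W × 6 h × 30 d = 14,076 Wh = 14.08 kWh
clothes dryer: 2497 W × 15.4 h × 30 d = 1,153,614 Wh = 1,154 kWh
aquarium pump: 14.60 W × 6.3 h × 30 d = 2,759 Wh = 2.759 kWh
Total energy = 730.4 + 99 + 348 + 14.08 + 1,154 + 2.759 = 2,348 kWh
Cost = 2,348 kWh × £0.197 = £462.53

£462.53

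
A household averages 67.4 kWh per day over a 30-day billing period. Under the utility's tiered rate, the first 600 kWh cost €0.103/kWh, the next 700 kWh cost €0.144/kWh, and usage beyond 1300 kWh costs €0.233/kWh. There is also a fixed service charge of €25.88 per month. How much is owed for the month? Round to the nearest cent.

Usage = 67.4 kWh/day × 30 days = 2022 kWh
First 600 kWh × €0.103 = €61.80
Next 700 kWh × €0.144 = €100.80
Remaining 722 kWh × €0.233 = €168.23
Energy charge = €330.83; + service €25.88 = €356.71

€356.71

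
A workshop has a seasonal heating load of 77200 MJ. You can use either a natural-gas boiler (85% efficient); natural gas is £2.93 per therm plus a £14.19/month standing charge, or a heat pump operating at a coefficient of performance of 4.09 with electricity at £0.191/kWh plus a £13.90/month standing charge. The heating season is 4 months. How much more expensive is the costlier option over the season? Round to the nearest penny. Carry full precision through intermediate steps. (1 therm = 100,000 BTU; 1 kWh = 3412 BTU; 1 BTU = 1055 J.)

Heat load = 77200 MJ = 77,200,000,000 J / 1055 = 73,175,355 BTU
Gas: input = 73,175,355 / 0.85 = 86,088,653 BTU = 860.9 therm → 860.9 × £2.93 = £2,522.40; + 4 × £14.19 standing = £2,579.16
Heat pump: 73,175,355 BTU / 3412 = 21,450 kWh heat; / 4.09 = 5,244 kWh in → × £0.191 = £1,001.53; + 4 × £13.90 standing = £1,057.13
Difference = |£2,579.16 − £1,057.13| = £1,522.02

£1522.02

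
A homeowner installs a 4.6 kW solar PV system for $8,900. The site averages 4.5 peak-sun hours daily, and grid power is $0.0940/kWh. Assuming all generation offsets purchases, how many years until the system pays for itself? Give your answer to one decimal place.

12.5 years

Daily generation = 4.6 kW × 4.5 h = 20.7 kWh
Annual generation = 20.7 × 365 = 7555.5 kWh
Annual savings = 7555.5 × $0.0940 = $710.22
Payback = $8,900 / $710.22 = 12.5 years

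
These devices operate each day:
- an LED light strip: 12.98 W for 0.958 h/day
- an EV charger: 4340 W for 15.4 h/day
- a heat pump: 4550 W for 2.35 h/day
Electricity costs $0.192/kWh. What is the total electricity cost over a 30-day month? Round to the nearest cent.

LED light strip: 12.98 W × 0.958 h × 30 d = 373 Wh = 0.373 kWh
EV charger: 4340 W × 15.4 h × 30 d = 2,005,080 Wh = 2,005 kWh
heat pump: 4550 W × 2.35 h × 30 d = 320,775 Wh = 320.8 kWh
Total energy = 0.373 + 2,005 + 320.8 = 2,326 kWh
Cost = 2,326 kWh × $0.192 = $446.64

$446.64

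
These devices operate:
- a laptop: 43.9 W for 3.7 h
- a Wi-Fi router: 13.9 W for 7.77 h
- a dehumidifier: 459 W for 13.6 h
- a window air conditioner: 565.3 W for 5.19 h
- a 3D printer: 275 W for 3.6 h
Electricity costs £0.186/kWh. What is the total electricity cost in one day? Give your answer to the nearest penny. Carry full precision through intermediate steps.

laptop: 43.9 W × 3.7 h = 162 Wh = 0.1624 kWh
Wi-Fi router: 13.9 W × 7.77 h = 108 Wh = 0.108 kWh
dehumidifier: 459 W × 13.6 h = 6,242 Wh = 6.242 kWh
window air conditioner: 565.3 W × 5.19 h = 2,934 Wh = 2.934 kWh
3D printer: 275 W × 3.6 h = 990 Wh = 0.99 kWh
Total energy = 0.1624 + 0.108 + 6.242 + 2.934 + 0.99 = 10.44 kWh
Cost = 10.44 kWh × £0.186 = £1.94

£1.94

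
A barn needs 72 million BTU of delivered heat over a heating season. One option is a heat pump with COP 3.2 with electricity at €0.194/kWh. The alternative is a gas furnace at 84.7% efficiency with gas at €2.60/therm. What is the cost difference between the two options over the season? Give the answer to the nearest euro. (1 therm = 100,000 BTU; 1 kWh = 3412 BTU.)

Heat load = 72 × 10⁶ BTU = 72,000,000 BTU
Gas: input = 72,000,000 / 0.847 = 85,005,903 BTU = 850.1 therm → 850.1 × €2.60 = €2,210.15
Heat pump: 72,000,000 BTU / 3412 = 21,100 kWh heat; / 3.2 = 6,594 kWh in → × €0.194 = €1,279.31
Difference = |€2,210.15 − €1,279.31| = €930.85 ≈ €931

€931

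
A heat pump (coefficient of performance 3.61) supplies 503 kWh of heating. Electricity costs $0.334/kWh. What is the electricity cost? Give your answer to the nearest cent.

$46.54

Electrical input = 503 kWh / 3.61 = 139.3 kWh
Cost = 139.3 × $0.334/kWh = $46.54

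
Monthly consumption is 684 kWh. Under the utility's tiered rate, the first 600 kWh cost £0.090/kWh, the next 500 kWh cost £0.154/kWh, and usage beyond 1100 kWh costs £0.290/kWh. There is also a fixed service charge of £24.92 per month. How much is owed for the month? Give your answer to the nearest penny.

First 600 kWh × £0.090 = £54.00
Next 84 kWh × £0.154 = £12.94
Remaining tier: 0 kWh (not reached)
Energy charge = £66.94; + service £24.92 = £91.86

£91.86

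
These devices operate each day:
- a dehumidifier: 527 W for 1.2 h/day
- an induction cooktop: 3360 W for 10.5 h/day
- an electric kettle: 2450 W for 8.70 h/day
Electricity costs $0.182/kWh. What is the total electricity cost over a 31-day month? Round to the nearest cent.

$322.88

dehumidifier: 527 W × 1.2 h × 31 d = 19,604 Wh = 19.6 kWh
induction cooktop: 3360 W × 10.5 h × 31 d = 1,093,680 Wh = 1,094 kWh
electric kettle: 2450 W × 8.70 h × 31 d = 660,765 Wh = 660.8 kWh
Total energy = 19.6 + 1,094 + 660.8 = 1,774 kWh
Cost = 1,774 kWh × $0.182 = $322.88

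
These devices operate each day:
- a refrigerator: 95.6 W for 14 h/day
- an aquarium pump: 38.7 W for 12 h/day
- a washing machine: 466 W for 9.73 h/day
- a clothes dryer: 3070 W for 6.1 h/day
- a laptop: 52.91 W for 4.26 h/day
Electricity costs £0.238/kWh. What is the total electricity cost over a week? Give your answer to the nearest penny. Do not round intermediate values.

refrigerator: 95.6 W × 14 h × 7 d = 9,369 Wh = 9.369 kWh
aquarium pump: 38.7 W × 12 h × 7 d = 3,251 Wh = 3.251 kWh
washing machine: 466 W × 9.73 h × 7 d = 31,739 Wh = 31.74 kWh
clothes dryer: 3070 W × 6.1 h × 7 d = 131,089 Wh = 131.1 kWh
laptop: 52.91 W × 4.26 h × 7 d = 1,578 Wh = 1.578 kWh
Total energy = 9.369 + 3.251 + 31.74 + 131.1 + 1.578 = 177 kWh
Cost = 177 kWh × £0.238 = £42.13

£42.13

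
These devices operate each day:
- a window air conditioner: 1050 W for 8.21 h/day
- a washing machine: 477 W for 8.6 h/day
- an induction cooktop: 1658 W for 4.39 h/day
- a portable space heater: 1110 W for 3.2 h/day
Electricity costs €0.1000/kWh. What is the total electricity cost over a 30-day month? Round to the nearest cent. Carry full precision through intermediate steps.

€70.66

window air conditioner: 1050 W × 8.21 h × 30 d = 258,615 Wh = 258.6 kWh
washing machine: 477 W × 8.6 h × 30 d = 123,066 Wh = 123.1 kWh
induction cooktop: 1658 W × 4.39 h × 30 d = 218,359 Wh = 218.4 kWh
portable space heater: 1110 W × 3.2 h × 30 d = 106,560 Wh = 106.6 kWh
Total energy = 258.6 + 123.1 + 218.4 + 106.6 = 706.6 kWh
Cost = 706.6 kWh × €0.1000 = €70.66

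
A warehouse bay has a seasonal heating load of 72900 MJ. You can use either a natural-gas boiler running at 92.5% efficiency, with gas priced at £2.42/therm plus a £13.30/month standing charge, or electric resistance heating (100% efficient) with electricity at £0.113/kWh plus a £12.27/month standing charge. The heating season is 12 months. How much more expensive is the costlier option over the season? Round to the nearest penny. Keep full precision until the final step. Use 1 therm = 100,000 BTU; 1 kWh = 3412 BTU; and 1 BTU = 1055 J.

£468.31

Heat load = 72900 MJ = 72,900,000,000 J / 1055 = 69,099,526 BTU
Gas: input = 69,099,526 / 0.925 = 74,702,190 BTU = 747 therm → 747 × £2.42 = £1,807.79; + 12 × £13.30 standing = £1,967.39
Electric: 69,099,526 BTU / 3412 = 20,250 kWh → × £0.113 = £2,288.47; + 12 × £12.27 standing = £2,435.71
Difference = |£1,967.39 − £2,435.71| = £468.31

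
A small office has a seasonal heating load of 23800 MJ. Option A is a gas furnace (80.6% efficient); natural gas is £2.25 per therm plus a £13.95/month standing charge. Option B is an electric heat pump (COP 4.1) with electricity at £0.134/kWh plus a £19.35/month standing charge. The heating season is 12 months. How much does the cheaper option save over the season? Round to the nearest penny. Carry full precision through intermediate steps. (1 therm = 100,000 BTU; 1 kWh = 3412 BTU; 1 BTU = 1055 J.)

£348.86

Heat load = 23800 MJ = 23,800,000,000 J / 1055 = 22,559,242 BTU
Gas: input = 22,559,242 / 0.806 = 27,989,134 BTU = 279.9 therm → 279.9 × £2.25 = £629.76; + 12 × £13.95 standing = £797.16
Heat pump: 22,559,242 BTU / 3412 = 6,612 kWh heat; / 4.1 = 1,613 kWh in → × £0.134 = £216.09; + 12 × £19.35 standing = £448.29
Difference = |£797.16 − £448.29| = £348.86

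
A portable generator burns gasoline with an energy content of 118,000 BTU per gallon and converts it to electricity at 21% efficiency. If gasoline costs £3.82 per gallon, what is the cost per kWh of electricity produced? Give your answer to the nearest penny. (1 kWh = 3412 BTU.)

£0.53

Electrical output per gallon = 118,000 BTU × 0.21 / 3412 BTU/kWh = 7.263 kWh
Cost per kWh = £3.82 / 7.263 kWh = £0.526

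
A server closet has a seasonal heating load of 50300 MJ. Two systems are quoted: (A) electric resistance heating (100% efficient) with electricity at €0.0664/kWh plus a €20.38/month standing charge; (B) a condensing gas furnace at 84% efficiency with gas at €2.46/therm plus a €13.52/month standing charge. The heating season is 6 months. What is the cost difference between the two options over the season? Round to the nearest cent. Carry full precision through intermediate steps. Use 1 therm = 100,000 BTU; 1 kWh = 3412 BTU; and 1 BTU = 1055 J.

Heat load = 50300 MJ = 50,300,000,000 J / 1055 = 47,677,725 BTU
Gas: input = 47,677,725 / 0.840 = 56,759,197 BTU = 567.6 therm → 567.6 × €2.46 = €1,396.28; + 6 × €13.52 standing = €1,477.40
Electric: 47,677,725 BTU / 3412 = 13,970 kWh → × €0.0664 = €927.84; + 6 × €20.38 standing = €1,050.12
Difference = |€1,477.40 − €1,050.12| = €427.27

€427.27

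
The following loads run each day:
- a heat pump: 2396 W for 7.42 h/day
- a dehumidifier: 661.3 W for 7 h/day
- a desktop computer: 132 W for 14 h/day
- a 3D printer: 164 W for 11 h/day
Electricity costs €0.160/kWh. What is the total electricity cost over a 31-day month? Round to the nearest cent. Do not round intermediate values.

€129.25

heat pump: 2396 W × 7.42 h × 31 d = 551,128 Wh = 551.1 kWh
dehumidifier: 661.3 W × 7 h × 31 d = 143,502 Wh = 143.5 kWh
desktop computer: 132 W × 14 h × 31 d = 57,288 Wh = 57.29 kWh
3D printer: 164 W × 11 h × 31 d = 55,924 Wh = 55.92 kWh
Total energy = 551.1 + 143.5 + 57.29 + 55.92 = 807.8 kWh
Cost = 807.8 kWh × €0.160 = €129.25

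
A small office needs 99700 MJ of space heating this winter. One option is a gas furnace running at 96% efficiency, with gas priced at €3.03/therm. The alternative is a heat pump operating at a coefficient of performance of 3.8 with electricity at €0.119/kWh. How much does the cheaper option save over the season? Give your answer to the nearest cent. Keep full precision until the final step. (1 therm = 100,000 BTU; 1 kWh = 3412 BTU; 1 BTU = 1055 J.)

€2115.38

Heat load = 99700 MJ = 99,700,000,000 J / 1055 = 94,502,370 BTU
Gas: input = 94,502,370 / 0.960 = 98,439,968 BTU = 984.4 therm → 984.4 × €3.03 = €2,982.73
Heat pump: 94,502,370 BTU / 3412 = 27,700 kWh heat; / 3.8 = 7,289 kWh in → × €0.119 = €867.36
Difference = |€2,982.73 − €867.36| = €2,115.38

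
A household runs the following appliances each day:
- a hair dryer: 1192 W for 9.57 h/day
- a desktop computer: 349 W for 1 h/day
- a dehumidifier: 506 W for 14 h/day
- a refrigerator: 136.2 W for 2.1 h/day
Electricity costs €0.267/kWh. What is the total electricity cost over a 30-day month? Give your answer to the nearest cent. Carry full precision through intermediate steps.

€153.20

hair dryer: 1192 W × 9.57 h × 30 d = 342,223 Wh = 342.2 kWh
desktop computer: 349 W × 1 h × 30 d = 10,470 Wh = 10.47 kWh
dehumidifier: 506 W × 14 h × 30 d = 212,520 Wh = 212.5 kWh
refrigerator: 136.2 W × 2.1 h × 30 d = 8,581 Wh = 8.581 kWh
Total energy = 342.2 + 10.47 + 212.5 + 8.581 = 573.8 kWh
Cost = 573.8 kWh × €0.267 = €153.20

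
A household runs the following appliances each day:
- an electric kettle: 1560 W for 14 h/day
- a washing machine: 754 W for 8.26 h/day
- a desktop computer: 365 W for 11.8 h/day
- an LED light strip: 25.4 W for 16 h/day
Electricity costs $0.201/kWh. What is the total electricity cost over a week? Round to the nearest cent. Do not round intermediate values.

$46.12

electric kettle: 1560 W × 14 h × 7 d = 152,880 Wh = 152.9 kWh
washing machine: 754 W × 8.26 h × 7 d = 43,596 Wh = 43.6 kWh
desktop computer: 365 W × 11.8 h × 7 d = 30,149 Wh = 30.15 kWh
LED light strip: 25.4 W × 16 h × 7 d = 2,845 Wh = 2.845 kWh
Total energy = 152.9 + 43.6 + 30.15 + 2.845 = 229.5 kWh
Cost = 229.5 kWh × $0.201 = $46.12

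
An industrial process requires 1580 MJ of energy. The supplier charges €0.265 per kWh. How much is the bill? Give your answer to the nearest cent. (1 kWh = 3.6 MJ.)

1580 MJ × (0.27778 kWh/MJ) = 438.9 kWh
Cost = 438.9 kWh × €0.265/kWh = €116.31

€116.31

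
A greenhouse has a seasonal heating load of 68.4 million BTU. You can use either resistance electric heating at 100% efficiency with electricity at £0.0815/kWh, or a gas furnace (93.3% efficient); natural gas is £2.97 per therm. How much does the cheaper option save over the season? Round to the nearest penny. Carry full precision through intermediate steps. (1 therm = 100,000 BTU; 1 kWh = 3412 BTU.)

£543.54

Heat load = 68.4 × 10⁶ BTU = 68,400,000 BTU
Gas: input = 68,400,000 / 0.933 = 73,311,897 BTU = 733.1 therm → 733.1 × £2.97 = £2,177.36
Electric: 68,400,000 BTU / 3412 = 20,050 kWh → × £0.0815 = £1,633.82
Difference = |£2,177.36 − £1,633.82| = £543.54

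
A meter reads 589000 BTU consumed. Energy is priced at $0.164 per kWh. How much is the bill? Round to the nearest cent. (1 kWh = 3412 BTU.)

$28.31

589000 BTU × (0.00029308 kWh/BTU) = 172.6 kWh
Cost = 172.6 kWh × $0.164/kWh = $28.31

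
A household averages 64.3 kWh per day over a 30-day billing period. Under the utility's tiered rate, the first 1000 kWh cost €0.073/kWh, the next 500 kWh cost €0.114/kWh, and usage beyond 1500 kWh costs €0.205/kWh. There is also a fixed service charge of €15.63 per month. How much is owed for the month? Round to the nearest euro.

Usage = 64.3 kWh/day × 30 days = 1929 kWh
First 1000 kWh × €0.073 = €73.00
Next 500 kWh × €0.114 = €57.00
Remaining 429 kWh × €0.205 = €87.94
Energy charge = €217.94; + service €15.63 = €233.57 ≈ €234

€234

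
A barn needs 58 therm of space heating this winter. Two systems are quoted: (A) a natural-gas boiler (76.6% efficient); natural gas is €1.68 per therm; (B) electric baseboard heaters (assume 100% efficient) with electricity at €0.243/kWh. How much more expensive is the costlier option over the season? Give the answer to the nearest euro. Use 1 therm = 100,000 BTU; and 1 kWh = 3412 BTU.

€286

Heat load = 58 therm × 100,000 = 5,800,000 BTU
Gas: input = 5,800,000 / 0.766 = 7,571,802 BTU = 75.72 therm → 75.72 × €1.68 = €127.21
Electric: 5,800,000 BTU / 3412 = 1,700 kWh → × €0.243 = €413.07
Difference = |€127.21 − €413.07| = €285.87 ≈ €286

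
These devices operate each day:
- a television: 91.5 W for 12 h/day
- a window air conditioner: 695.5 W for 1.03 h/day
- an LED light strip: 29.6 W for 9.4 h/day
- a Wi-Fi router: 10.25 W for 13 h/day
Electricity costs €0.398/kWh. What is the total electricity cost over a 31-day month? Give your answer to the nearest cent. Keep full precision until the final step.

€27.46

television: 91.5 W × 12 h × 31 d = 34,038 Wh = 34.04 kWh
window air conditioner: 695.5 W × 1.03 h × 31 d = 22,207 Wh = 22.21 kWh
LED light strip: 29.6 W × 9.4 h × 31 d = 8,625 Wh = 8.625 kWh
Wi-Fi router: 10.25 W × 13 h × 31 d = 4,131 Wh = 4.131 kWh
Total energy = 34.04 + 22.21 + 8.625 + 4.131 = 69 kWh
Cost = 69 kWh × €0.398 = €27.46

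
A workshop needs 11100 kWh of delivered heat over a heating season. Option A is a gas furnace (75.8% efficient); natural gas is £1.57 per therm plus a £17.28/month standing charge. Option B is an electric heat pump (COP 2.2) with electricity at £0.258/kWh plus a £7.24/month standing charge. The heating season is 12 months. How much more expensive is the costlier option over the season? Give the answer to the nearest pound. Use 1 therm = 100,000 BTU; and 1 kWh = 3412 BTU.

Heat load = 11100 kWh × 3412 = 37,873,200 BTU
Gas: input = 37,873,200 / 0.758 = 49,964,644 BTU = 499.6 therm → 499.6 × £1.57 = £784.44; + 12 × £17.28 standing = £991.80
Heat pump: 37,873,200 BTU / 3412 = 11,100 kWh heat; / 2.2 = 5,045 kWh in → × £0.258 = £1,301.73; + 12 × £7.24 standing = £1,388.61
Difference = |£991.80 − £1,388.61| = £396.80 ≈ £397

£397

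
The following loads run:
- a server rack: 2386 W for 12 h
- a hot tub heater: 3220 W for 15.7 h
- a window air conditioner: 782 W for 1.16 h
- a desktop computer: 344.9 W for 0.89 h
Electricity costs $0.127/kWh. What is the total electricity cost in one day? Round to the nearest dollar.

$10

server rack: 2386 W × 12 h = 28,632 Wh = 28.63 kWh
hot tub heater: 3220 W × 15.7 h = 50,554 Wh = 50.55 kWh
window air conditioner: 782 W × 1.16 h = 907 Wh = 0.9071 kWh
desktop computer: 344.9 W × 0.89 h = 307 Wh = 0.307 kWh
Total energy = 28.63 + 50.55 + 0.9071 + 0.307 = 80.4 kWh
Cost = 80.4 kWh × $0.127 = $10.21 ≈ $10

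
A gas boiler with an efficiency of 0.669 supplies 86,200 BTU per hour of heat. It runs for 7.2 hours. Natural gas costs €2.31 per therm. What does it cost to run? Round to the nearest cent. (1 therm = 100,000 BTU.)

€21.43

Heat delivered = 86,200 BTU/h × 7.2 h = 620,640 BTU
Gas input = 620,640 / 0.669 = 927,713 BTU
= 927,713 / 100,000 = 9.277 therm
Cost = 9.277 × €2.31/therm = €21.43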